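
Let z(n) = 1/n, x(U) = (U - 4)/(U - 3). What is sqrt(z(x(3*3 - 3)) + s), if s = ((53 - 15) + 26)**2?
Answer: sqrt(16390)/2 ≈ 64.012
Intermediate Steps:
s = 4096 (s = (38 + 26)**2 = 64**2 = 4096)
x(U) = (-4 + U)/(-3 + U)
sqrt(z(x(3*3 - 3)) + s) = sqrt(1/((-4 + (3*3 - 3))/(-3 + (3*3 - 3))) + 4096) = sqrt(1/((-4 + (9 - 3))/(-3 + (9 - 3))) + 4096) = sqrt(1/((-4 + 6)/(-3 + 6)) + 4096) = sqrt(1/(2/3) + 4096) = sqrt(3/2 + 4096) = sqrt(8195/2) = sqrt(16390)/2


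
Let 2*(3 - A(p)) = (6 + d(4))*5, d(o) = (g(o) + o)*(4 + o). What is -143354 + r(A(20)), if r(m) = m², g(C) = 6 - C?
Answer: -125930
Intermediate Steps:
d(o) = 24 + 6*o (d(o) = ((6 - o) + o)*(4 + o) = 6*(4 + o) = 24 + 6*o)
A(p) = -132 (A(p) = 3 - (6 + (24 + 6*4))*5/2 = 3 - (6 + (24 + 24))*5/2 = 3 - (6 + 48)*5/2 = 3 - 27*5 = 3 - ½*270 = 3 - 135 = -132)
-143354 + r(A(20)) = -143354 + (-132)² = -143354 + 17424 = -125930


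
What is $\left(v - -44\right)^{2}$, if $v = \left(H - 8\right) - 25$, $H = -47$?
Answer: $1296$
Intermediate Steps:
$v = -80$ ($v = \left(-47 - 8\right) - 25 = -55 - 25 = -80$)
$\left(v - -44\right)^{2} = \left(-80 - -44\right)^{2} = \left(-80 + 44\right)^{2} = \left(-36\right)^{2} = 1296$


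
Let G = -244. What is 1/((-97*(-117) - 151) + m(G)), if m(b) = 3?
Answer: 1/11201 ≈ 8.9278e-5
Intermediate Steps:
1/((-97*(-117) - 151) + m(G)) = 1/((-97*(-117) - 151) + 3) = 1/((11349 - 151) + 3) = 1/(11198 + 3) = 1/11201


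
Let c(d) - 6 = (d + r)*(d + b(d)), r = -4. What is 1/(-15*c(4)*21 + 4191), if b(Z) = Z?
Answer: 1/2301 ≈ 0.00043459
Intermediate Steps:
c(d) = 6 + 2*d*(-4 + d) (c(d) = 6 + (d - 4)*(d + d) = 6 + (-4 + d)*(2*d) = 6 + 2*d*(-4 + d))
1/(-15*c(4)*21 + 4191) = 1/(-15*(6 - 8*4 + 2*4**2)*21 + 4191) = 1/(-15*(6 - 32 + 2*16)*21 + 4191) = 1/(-15*(6 - 32 + 32)*21 + 4191) = 1/(-15*6*21 + 4191) = 1/(-90*21 + 4191) = 1/(-1890 + 4191) = 1/2301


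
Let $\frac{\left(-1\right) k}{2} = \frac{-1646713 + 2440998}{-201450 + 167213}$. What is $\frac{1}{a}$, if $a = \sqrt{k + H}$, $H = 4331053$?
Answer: $\frac{\sqrt{1130941006223}}{2213191793} \approx 0.00048051$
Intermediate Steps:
$k = \frac{23710}{511}$ ($k = - 2 \frac{-1646713 + 2440998}{-201450 + 167213} = - 2 \frac{794285}{-34237} = - 2 \cdot 794285 \left(- \frac{1}{34237}\right) = \left(-2\right) \left(- \frac{11855}{511}\right) = \frac{23710}{511} \approx 46.399$)
$a = \frac{\sqrt{1130941006223}}{511}$ ($a = \sqrt{\frac{23710}{511} + 4331053} = \sqrt{\frac{2213191793}{511}} = \frac{\sqrt{1130941006223}}{511} \approx 2081.1$)
$\frac{1}{a} = \frac{1}{\frac{1}{511} \sqrt{1130941006223}} = \frac{\sqrt{1130941006223}}{2213191793}$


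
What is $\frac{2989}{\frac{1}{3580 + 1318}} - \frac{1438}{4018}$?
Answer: $\frac{29412004379}{2009} \approx 1.464 \cdot 10^{7}$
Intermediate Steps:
$\frac{2989}{\frac{1}{3580 + 1318}} - \frac{1438}{4018} = \frac{2989}{\frac{1}{4898}} - \frac{719}{2009} = 2989 \frac{1}{\frac{1}{4898}} - \frac{719}{2009} = 2989 \cdot 4898 - \frac{719}{2009} = 14640122 - \frac{719}{2009} = \frac{29412004379}{2009}$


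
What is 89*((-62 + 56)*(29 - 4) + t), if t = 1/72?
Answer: -961111/72 ≈ -13349.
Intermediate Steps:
t = 1/72 ≈ 0.013889
89*((-62 + 56)*(29 - 4) + t) = 89*((-62 + 56)*(29 - 4) + 1/72) = 89*(-6*25 + 1/72) = 89*(-150 + 1/72) = 89*(-10799/72) = -961111/72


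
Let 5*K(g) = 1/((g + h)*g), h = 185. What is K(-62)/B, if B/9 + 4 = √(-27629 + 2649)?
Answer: 1/2144469330 + I*√6245/4288938660 ≈ 4.6632e-10 + 1.8425e-8*I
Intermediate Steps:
B = -36 + 18*I*√6245 (B = -36 + 9*√(-27629 + 2649) = -36 + 9*√(-24980) = -36 + 9*(2*I*√6245) = -36 + 18*I*√6245 ≈ -36.0 + 1422.5*I)
K(g) = 1/(5*g*(185 + g)) (K(g) = (1/((g + 185)*g))/5 = (1/((185 + g)*g))/5 = (1/(g*(185 + g)))/5 = 1/(5*g*(185 + g)))
K(-62)/B = ((⅕)/(-62*(185 - 62)))/(-36 + 18*I*√6245) = ((⅕)*(-1/62)/123)/(-36 + 18*I*√6245) = ((⅕)*(-1/62)*(1/123))/(-36 + 18*I*√6245) = -1/(38130*(-36 + 18*I*√6245))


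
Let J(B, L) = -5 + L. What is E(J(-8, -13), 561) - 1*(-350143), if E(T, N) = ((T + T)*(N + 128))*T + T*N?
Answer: 786517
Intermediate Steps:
E(T, N) = N*T + 2*T²*(128 + N) (E(T, N) = ((2*T)*(128 + N))*T + N*T = (2*T*(128 + N))*T + N*T = 2*T²*(128 + N) + N*T = N*T + 2*T²*(128 + N))
E(J(-8, -13), 561) - 1*(-350143) = (-5 - 13)*(561 + 256*(-5 - 13) + 2*561*(-5 - 13)) - 1*(-350143) = -18*(561 + 256*(-18) + 2*561*(-18)) + 350143 = -18*(561 - 4608 - 20196) + 350143 = -18*(-24243) + 350143 = 436374 + 350143 = 786517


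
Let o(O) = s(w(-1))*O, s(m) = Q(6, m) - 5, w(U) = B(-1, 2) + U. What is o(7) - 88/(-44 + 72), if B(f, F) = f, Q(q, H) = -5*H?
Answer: 223/7 ≈ 31.857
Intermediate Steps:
w(U) = -1 + U
s(m) = -5 - 5*m (s(m) = -5*m - 5 = -5 - 5*m)
o(O) = 5*O (o(O) = (-5 - 5*(-1 - 1))*O = (-5 - 5*(-2))*O = (-5 + 10)*O = 5*O)
o(7) - 88/(-44 + 72) = 5*7 - 88/(-44 + 72) = 35 - 88/28 = 35 - 88*1/28 = 35 - 22/7 = 223/7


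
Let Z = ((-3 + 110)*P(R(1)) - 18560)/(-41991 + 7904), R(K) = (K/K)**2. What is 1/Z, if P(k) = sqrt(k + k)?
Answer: 316327360/172225351 + 3647309*sqrt(2)/344450702 ≈ 1.8517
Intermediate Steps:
R(K) = 1 (R(K) = 1**2 = 1)
P(k) = sqrt(2)*sqrt(k) (P(k) = sqrt(2*k) = sqrt(2)*sqrt(k))
Z = 18560/34087 - 107*sqrt(2)/34087 (Z = ((-3 + 110)*(sqrt(2)*sqrt(1)) - 18560)/(-41991 + 7904) = (107*(sqrt(2)*1) - 18560)/(-34087) = (107*sqrt(2) - 18560)*(-1/34087) = (-18560 + 107*sqrt(2))*(-1/34087) = 18560/34087 - 107*sqrt(2)/34087 ≈ 0.54005)
1/Z = 1/(18560/34087 - 107*sqrt(2)/34087)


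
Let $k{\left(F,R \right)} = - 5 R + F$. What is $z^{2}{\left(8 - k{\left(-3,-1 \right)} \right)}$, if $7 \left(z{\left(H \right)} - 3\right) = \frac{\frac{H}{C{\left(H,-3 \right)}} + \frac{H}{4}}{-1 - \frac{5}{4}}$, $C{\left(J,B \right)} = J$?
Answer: $\frac{32041}{3969} \approx 8.0728$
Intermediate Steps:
$k{\left(F,R \right)} = F - 5 R$
$z{\left(H \right)} = \frac{185}{63} - \frac{H}{63}$ ($z{\left(H \right)} = 3 + \frac{\left(\frac{H}{H} + \frac{H}{4}\right) \frac{1}{-1 - \frac{5}{4}}}{7} = 3 + \frac{\left(1 + H \frac{1}{4}\right) \frac{1}{-1 - \frac{5}{4}}}{7} = 3 + \frac{\left(1 + \frac{H}{4}\right) \frac{1}{-1 - \frac{5}{4}}}{7} = 3 + \frac{\left(1 + \frac{H}{4}\right) \frac{1}{- \frac{9}{4}}}{7} = 3 + \frac{\left(1 + \frac{H}{4}\right) \left(- \frac{4}{9}\right)}{7} = 3 + \frac{- \frac{4}{9} - \frac{H}{9}}{7} = 3 - \left(\frac{4}{63} + \frac{H}{63}\right) = \frac{185}{63} - \frac{H}{63}$)
$z^{2}{\left(8 - k{\left(-3,-1 \right)} \right)} = \left(\frac{185}{63} - \frac{8 - \left(-3 - -5\right)}{63}\right)^{2} = \left(\frac{185}{63} - \frac{8 - \left(-3 + 5\right)}{63}\right)^{2} = \left(\frac{185}{63} - \frac{8 - 2}{63}\right)^{2} = \left(\frac{185}{63} - \frac{2}{21}\right)^{2} = \left(\frac{179}{63}\right)^{2} = \frac{32041}{3969}$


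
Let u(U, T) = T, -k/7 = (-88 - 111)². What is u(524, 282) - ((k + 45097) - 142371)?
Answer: 374763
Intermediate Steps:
k = -277207 (k = -7*(-88 - 111)² = -7*(-199)² = -7*39601 = -277207)
u(524, 282) - ((k + 45097) - 142371) = 282 - ((-277207 + 45097) - 142371) = 282 - (-232110 - 142371) = 282 - 1*(-374481) = 282 + 374481 = 374763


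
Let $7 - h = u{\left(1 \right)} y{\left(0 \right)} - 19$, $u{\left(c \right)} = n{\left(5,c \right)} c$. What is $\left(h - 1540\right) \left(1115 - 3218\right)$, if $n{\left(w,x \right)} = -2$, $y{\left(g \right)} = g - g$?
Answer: $3183942$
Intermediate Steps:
$y{\left(g \right)} = 0$
$u{\left(c \right)} = - 2 c$
$h = 26$ ($h = 7 - \left(\left(-2\right) 1 \cdot 0 - 19\right) = 7 - \left(\left(-2\right) 0 - 19\right) = 7 - \left(0 - 19\right) = 7 - -19 = 7 + 19 = 26$)
$\left(h - 1540\right) \left(1115 - 3218\right) = \left(26 - 1540\right) \left(1115 - 3218\right) = \left(-1514\right) \left(-2103\right) = 3183942$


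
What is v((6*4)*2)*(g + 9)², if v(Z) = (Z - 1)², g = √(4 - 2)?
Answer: 183347 + 39762*√2 ≈ 2.3958e+5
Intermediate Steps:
g = √2 ≈ 1.4142
v(Z) = (-1 + Z)²
v((6*4)*2)*(g + 9)² = (-1 + (6*4)*2)²*(√2 + 9)² = (-1 + 24*2)²*(9 + √2)² = (-1 + 48)²*(9 + √2)² = 47²*(9 + √2)² = 2209*(9 + √2)²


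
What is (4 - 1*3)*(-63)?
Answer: -63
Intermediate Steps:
(4 - 1*3)*(-63) = (4 - 3)*(-63) = 1*(-63) = -63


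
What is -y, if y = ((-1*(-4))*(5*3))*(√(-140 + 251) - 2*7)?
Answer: 840 - 60*√111 ≈ 207.86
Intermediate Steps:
y = -840 + 60*√111 (y = (4*15)*(√111 - 14) = 60*(-14 + √111) = -840 + 60*√111 ≈ -207.86)
-y = -(-840 + 60*√111) = 840 - 60*√111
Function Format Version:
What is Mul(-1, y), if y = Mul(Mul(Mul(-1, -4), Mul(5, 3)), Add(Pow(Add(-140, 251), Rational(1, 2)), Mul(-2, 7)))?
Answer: Add(840, Mul(-60, Pow(111, Rational(1, 2)))) ≈ 207.86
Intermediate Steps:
y = Add(-840, Mul(60, Pow(111, Rational(1, 2)))) (y = Mul(Mul(4, 15), Add(Pow(111, Rational(1, 2)), -14)) = Mul(60, Add(-14, Pow(111, Rational(1, 2)))) = Add(-840, Mul(60, Pow(111, Rational(1, 2)))) ≈ -207.86)
Mul(-1, y) = Mul(-1, Add(-840, Mul(60, Pow(111, Rational(1, 2))))) = Add(840, Mul(-60, Pow(111, Rational(1, 2))))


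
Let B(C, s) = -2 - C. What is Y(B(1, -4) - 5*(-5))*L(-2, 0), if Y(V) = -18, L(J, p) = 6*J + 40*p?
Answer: 216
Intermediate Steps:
Y(B(1, -4) - 5*(-5))*L(-2, 0) = -18*(6*(-2) + 40*0) = -18*(-12 + 0) = -18*(-12) = 216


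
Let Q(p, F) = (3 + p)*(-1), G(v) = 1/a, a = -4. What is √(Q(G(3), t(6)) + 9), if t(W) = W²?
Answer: 5/2 ≈ 2.5000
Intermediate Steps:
G(v) = -¼ (G(v) = 1/(-4) = -¼)
Q(p, F) = -3 - p
√(Q(G(3), t(6)) + 9) = √((-3 - 1*(-¼)) + 9) = √((-3 + ¼) + 9) = √(-11/4 + 9) = √(25/4) = 5/2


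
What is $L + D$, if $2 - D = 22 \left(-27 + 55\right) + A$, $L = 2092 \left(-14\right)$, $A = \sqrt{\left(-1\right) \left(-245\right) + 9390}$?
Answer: $-29902 - \sqrt{9635} \approx -30000.0$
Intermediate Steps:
$A = \sqrt{9635}$ ($A = \sqrt{245 + 9390} = \sqrt{9635} \approx 98.158$)
$L = -29288$
$D = -614 - \sqrt{9635}$ ($D = 2 - \left(22 \left(-27 + 55\right) + \sqrt{9635}\right) = 2 - \left(22 \cdot 28 + \sqrt{9635}\right) = 2 - \left(616 + \sqrt{9635}\right) = -614 - \sqrt{9635} \approx -712.16$)
$L + D = -29288 - \left(614 + \sqrt{9635}\right) = -29902 - \sqrt{9635}$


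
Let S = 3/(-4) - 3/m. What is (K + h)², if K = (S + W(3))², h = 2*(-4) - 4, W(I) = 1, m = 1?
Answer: 5041/256 ≈ 19.691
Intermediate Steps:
S = -15/4 (S = 3/(-4) - 3/1 = 3*(-¼) - 3*1 = -¾ - 3 = -15/4 ≈ -3.7500)
h = -12 (h = -8 - 4 = -12)
K = 121/16 (K = (-15/4 + 1)² = (-11/4)² = 121/16 ≈ 7.5625)
(K + h)² = (121/16 - 12)² = (-71/16)² = 5041/256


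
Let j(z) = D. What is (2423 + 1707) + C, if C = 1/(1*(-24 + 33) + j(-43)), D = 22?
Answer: 128031/31 ≈ 4130.0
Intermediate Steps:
j(z) = 22
C = 1/31 (C = 1/(1*(-24 + 33) + 22) = 1/(1*9 + 22) = 1/(9 + 22) = 1/31 ≈ 0.032258)
(2423 + 1707) + C = (2423 + 1707) + 1/31 = 4130 + 1/31 = 128031/31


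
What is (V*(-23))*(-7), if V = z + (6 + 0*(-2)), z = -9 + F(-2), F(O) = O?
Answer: -805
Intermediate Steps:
z = -11 (z = -9 - 2 = -11)
V = -5 (V = -11 + (6 + 0*(-2)) = -11 + (6 + 0) = -11 + 6 = -5)
(V*(-23))*(-7) = -5*(-23)*(-7) = 115*(-7) = -805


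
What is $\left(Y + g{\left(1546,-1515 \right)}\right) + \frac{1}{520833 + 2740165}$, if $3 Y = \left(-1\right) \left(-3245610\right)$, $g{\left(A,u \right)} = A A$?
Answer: $\frac{11322139402029}{3260998} \approx 3.472 \cdot 10^{6}$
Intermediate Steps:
$g{\left(A,u \right)} = A^{2}$
$Y = 1081870$ ($Y = \frac{\left(-1\right) \left(-3245610\right)}{3} = \frac{1}{3} \cdot 3245610 = 1081870$)
$\left(Y + g{\left(1546,-1515 \right)}\right) + \frac{1}{520833 + 2740165} = \left(1081870 + 1546^{2}\right) + \frac{1}{520833 + 2740165} = \left(1081870 + 2390116\right) + \frac{1}{3260998} = 3471986 + \frac{1}{3260998} = \frac{11322139402029}{3260998}$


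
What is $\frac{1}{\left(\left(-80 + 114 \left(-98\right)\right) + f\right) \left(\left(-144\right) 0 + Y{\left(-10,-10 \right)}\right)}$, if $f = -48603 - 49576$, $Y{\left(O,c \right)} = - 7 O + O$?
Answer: $- \frac{1}{6565860} \approx -1.523 \cdot 10^{-7}$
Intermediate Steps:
$Y{\left(O,c \right)} = - 6 O$
$f = -98179$ ($f = -48603 - 49576 = -98179$)
$\frac{1}{\left(\left(-80 + 114 \left(-98\right)\right) + f\right) \left(\left(-144\right) 0 + Y{\left(-10,-10 \right)}\right)} = \frac{1}{\left(\left(-80 + 114 \left(-98\right)\right) - 98179\right) \left(\left(-144\right) 0 - -60\right)} = \frac{1}{\left(\left(-80 - 11172\right) - 98179\right) \left(0 + 60\right)} = \frac{1}{\left(-11252 - 98179\right) 60} = \frac{1}{-109431} \cdot \frac{1}{60} = \left(- \frac{1}{109431}\right) \frac{1}{60} = - \frac{1}{6565860}$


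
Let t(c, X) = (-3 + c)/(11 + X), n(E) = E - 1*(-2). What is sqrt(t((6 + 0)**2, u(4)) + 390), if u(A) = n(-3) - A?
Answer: sqrt(1582)/2 ≈ 19.887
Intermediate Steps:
n(E) = 2 + E (n(E) = E + 2 = 2 + E)
u(A) = -1 - A (u(A) = (2 - 3) - A = -1 - A)
t(c, X) = (-3 + c)/(11 + X)
sqrt(t((6 + 0)**2, u(4)) + 390) = sqrt((-3 + (6 + 0)**2)/(11 + (-1 - 1*4)) + 390) = sqrt((-3 + 6**2)/(11 + (-1 - 4)) + 390) = sqrt((-3 + 36)/(11 - 5) + 390) = sqrt(33/6 + 390) = sqrt((1/6)*33 + 390) = sqrt(11/2 + 390) = sqrt(791/2) = sqrt(1582)/2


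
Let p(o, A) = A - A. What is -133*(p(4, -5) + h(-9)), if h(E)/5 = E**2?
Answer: -53865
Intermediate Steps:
h(E) = 5*E**2
p(o, A) = 0
-133*(p(4, -5) + h(-9)) = -133*(0 + 5*(-9)**2) = -133*(0 + 5*81) = -133*(0 + 405) = -133*405 = -53865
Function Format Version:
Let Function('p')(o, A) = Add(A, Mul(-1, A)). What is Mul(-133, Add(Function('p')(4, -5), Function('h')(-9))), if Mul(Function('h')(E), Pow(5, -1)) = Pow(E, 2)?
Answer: -53865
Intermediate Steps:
Function('h')(E) = Mul(5, Pow(E, 2))
Function('p')(o, A) = 0
Mul(-133, Add(Function('p')(4, -5), Function('h')(-9))) = Mul(-133, Add(0, Mul(5, Pow(-9, 2)))) = Mul(-133, Add(0, Mul(5, 81))) = Mul(-133, Add(0, 405)) = Mul(-133, 405) = -53865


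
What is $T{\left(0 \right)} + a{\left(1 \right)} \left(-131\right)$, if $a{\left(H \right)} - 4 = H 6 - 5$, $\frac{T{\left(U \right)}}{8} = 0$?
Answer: $-655$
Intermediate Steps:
$T{\left(U \right)} = 0$ ($T{\left(U \right)} = 8 \cdot 0 = 0$)
$a{\left(H \right)} = -1 + 6 H$ ($a{\left(H \right)} = 4 + \left(H 6 - 5\right) = 4 + \left(6 H - 5\right) = 4 + \left(-5 + 6 H\right) = -1 + 6 H$)
$T{\left(0 \right)} + a{\left(1 \right)} \left(-131\right) = 0 + \left(-1 + 6 \cdot 1\right) \left(-131\right) = 0 + \left(-1 + 6\right) \left(-131\right) = 0 + 5 \left(-131\right) = 0 - 655 = -655$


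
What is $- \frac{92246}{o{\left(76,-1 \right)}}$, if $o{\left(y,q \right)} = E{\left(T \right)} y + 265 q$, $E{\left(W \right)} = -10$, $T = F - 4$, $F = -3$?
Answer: $\frac{92246}{1025} \approx 89.996$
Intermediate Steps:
$T = -7$ ($T = -3 - 4 = -7$)
$o{\left(y,q \right)} = - 10 y + 265 q$
$- \frac{92246}{o{\left(76,-1 \right)}} = - \frac{92246}{\left(-10\right) 76 + 265 \left(-1\right)} = - \frac{92246}{-760 - 265} = - \frac{92246}{-1025} = \left(-92246\right) \left(- \frac{1}{1025}\right) = \frac{92246}{1025}$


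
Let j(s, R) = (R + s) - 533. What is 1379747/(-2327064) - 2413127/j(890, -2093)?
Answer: 350819108021/252486444 ≈ 1389.5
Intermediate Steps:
j(s, R) = -533 + R + s
1379747/(-2327064) - 2413127/j(890, -2093) = 1379747/(-2327064) - 2413127/(-533 - 2093 + 890) = 1379747*(-1/2327064) - 2413127/(-1736) = -1379747/2327064 - 2413127*(-1/1736) = -1379747/2327064 + 2413127/1736 = 350819108021/252486444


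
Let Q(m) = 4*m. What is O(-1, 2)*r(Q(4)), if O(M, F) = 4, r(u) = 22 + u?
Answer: 152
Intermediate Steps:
O(-1, 2)*r(Q(4)) = 4*(22 + 4*4) = 4*(22 + 16) = 4*38 = 152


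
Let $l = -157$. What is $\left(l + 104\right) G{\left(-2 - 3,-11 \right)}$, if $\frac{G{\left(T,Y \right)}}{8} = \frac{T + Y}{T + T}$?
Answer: $- \frac{3392}{5} \approx -678.4$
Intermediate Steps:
$G{\left(T,Y \right)} = \frac{4 \left(T + Y\right)}{T}$ ($G{\left(T,Y \right)} = 8 \frac{T + Y}{T + T} = 8 \frac{T + Y}{2 T} = \frac{4 \left(T + Y\right)}{T}$)
$\left(l + 104\right) G{\left(-2 - 3,-11 \right)} = \left(-157 + 104\right) \left(4 + 4 \left(-11\right) \frac{1}{-2 - 3}\right) = - 53 \left(4 + 4 \left(-11\right) \frac{1}{-2 - 3}\right) = - 53 \left(4 + 4 \left(-11\right) \frac{1}{-5}\right) = - 53 \left(4 + 4 \left(-11\right) \left(- \frac{1}{5}\right)\right) = - 53 \left(4 + \frac{44}{5}\right) = \left(-53\right) \frac{64}{5} = - \frac{3392}{5}$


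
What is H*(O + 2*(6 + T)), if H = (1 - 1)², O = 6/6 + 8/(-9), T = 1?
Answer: 0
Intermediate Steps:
O = ⅑ (O = 6*(⅙) + 8*(-⅑) = 1 - 8/9 = ⅑ ≈ 0.11111)
H = 0 (H = 0² = 0)
H*(O + 2*(6 + T)) = 0*(⅑ + 2*(6 + 1)) = 0*(⅑ + 2*7) = 0*(⅑ + 14) = 0*(127/9) = 0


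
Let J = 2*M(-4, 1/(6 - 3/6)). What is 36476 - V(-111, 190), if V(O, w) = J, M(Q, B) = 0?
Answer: 36476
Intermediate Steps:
J = 0 (J = 2*0 = 0)
V(O, w) = 0
36476 - V(-111, 190) = 36476 - 1*0 = 36476 + 0 = 36476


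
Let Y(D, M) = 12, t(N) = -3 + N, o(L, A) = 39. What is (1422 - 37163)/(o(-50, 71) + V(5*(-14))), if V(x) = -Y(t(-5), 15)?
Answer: -35741/27 ≈ -1323.7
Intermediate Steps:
V(x) = -12 (V(x) = -1*12 = -12)
(1422 - 37163)/(o(-50, 71) + V(5*(-14))) = (1422 - 37163)/(39 - 12) = -35741/27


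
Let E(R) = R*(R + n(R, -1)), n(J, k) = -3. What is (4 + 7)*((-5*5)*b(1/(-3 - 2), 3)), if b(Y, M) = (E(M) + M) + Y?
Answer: -770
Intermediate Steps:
E(R) = R*(-3 + R) (E(R) = R*(R - 3) = R*(-3 + R))
b(Y, M) = M + Y + M*(-3 + M) (b(Y, M) = (M*(-3 + M) + M) + Y = (M + M*(-3 + M)) + Y = M + Y + M*(-3 + M))
(4 + 7)*((-5*5)*b(1/(-3 - 2), 3)) = (4 + 7)*((-5*5)*(3 + 1/(-3 - 2) + 3*(-3 + 3))) = 11*(-25*(3 + 1/(-5) + 3*0)) = 11*(-25*(3 - ⅕ + 0)) = 11*(-25*14/5) = 11*(-70) = -770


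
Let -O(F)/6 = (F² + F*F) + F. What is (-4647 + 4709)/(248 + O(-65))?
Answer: -31/25031 ≈ -0.0012385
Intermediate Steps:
O(F) = -12*F² - 6*F (O(F) = -6*((F² + F*F) + F) = -6*((F² + F²) + F) = -6*(2*F² + F) = -6*(F + 2*F²) = -12*F² - 6*F)
(-4647 + 4709)/(248 + O(-65)) = (-4647 + 4709)/(248 - 6*(-65)*(1 + 2*(-65))) = 62/(248 - 6*(-65)*(1 - 130)) = 62/(248 - 6*(-65)*(-129)) = 62/(248 - 50310) = 62/(-50062) = 62*(-1/50062) = -31/25031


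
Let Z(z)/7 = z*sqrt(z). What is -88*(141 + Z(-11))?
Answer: -12408 + 6776*I*sqrt(11) ≈ -12408.0 + 22473.0*I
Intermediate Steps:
Z(z) = 7*z**(3/2) (Z(z) = 7*(z*sqrt(z)) = 7*z**(3/2))
-88*(141 + Z(-11)) = -88*(141 + 7*(-11)**(3/2)) = -88*(141 + 7*(-11*I*sqrt(11))) = -88*(141 - 77*I*sqrt(11)) = -12408 + 6776*I*sqrt(11)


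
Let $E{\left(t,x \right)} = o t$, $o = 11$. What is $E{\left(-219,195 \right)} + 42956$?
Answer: $40547$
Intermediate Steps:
$E{\left(t,x \right)} = 11 t$
$E{\left(-219,195 \right)} + 42956 = 11 \left(-219\right) + 42956 = -2409 + 42956 = 40547$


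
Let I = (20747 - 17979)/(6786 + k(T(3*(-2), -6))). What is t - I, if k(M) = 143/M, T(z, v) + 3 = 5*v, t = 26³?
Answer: 357575416/20345 ≈ 17576.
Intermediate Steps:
t = 17576
T(z, v) = -3 + 5*v
I = 8304/20345 (I = (20747 - 17979)/(6786 + 143/(-3 + 5*(-6))) = 2768/(6786 + 143/(-3 - 30)) = 2768/(6786 + 143/(-33)) = 2768/(6786 + 143*(-1/33)) = 2768/(6786 - 13/3) = 2768/(20345/3) = 2768*(3/20345) = 8304/20345 ≈ 0.40816)
t - I = 17576 - 1*8304/20345 = 17576 - 8304/20345 = 357575416/20345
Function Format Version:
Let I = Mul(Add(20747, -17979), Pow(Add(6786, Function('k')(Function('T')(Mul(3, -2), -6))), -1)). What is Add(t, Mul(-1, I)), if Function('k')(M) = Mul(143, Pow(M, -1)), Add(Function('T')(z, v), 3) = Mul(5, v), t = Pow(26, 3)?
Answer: Rational(357575416, 20345) ≈ 17576.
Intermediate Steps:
t = 17576
Function('T')(z, v) = Add(-3, Mul(5, v))
I = Rational(8304, 20345) (I = Mul(Add(20747, -17979), Pow(Add(6786, Mul(143, Pow(Add(-3, Mul(5, -6)), -1))), -1)) = Mul(2768, Pow(Add(6786, Mul(143, Pow(Add(-3, -30), -1))), -1)) = Mul(2768, Pow(Add(6786, Mul(143, Pow(-33, -1))), -1)) = Mul(2768, Pow(Add(6786, Mul(143, Rational(-1, 33))), -1)) = Mul(2768, Pow(Add(6786, Rational(-13, 3)), -1)) = Mul(2768, Pow(Rational(20345, 3), -1)) = Mul(2768, Rational(3, 20345)) = Rational(8304, 20345) ≈ 0.40816)
Add(t, Mul(-1, I)) = Add(17576, Mul(-1, Rational(8304, 20345))) = Add(17576, Rational(-8304, 20345)) = Rational(357575416, 20345)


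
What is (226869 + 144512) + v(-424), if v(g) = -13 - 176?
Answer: 371192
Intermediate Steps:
v(g) = -189
(226869 + 144512) + v(-424) = (226869 + 144512) - 189 = 371381 - 189 = 371192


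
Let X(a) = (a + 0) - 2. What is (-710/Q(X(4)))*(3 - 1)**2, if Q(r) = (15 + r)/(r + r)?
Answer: -11360/17 ≈ -668.24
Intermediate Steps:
X(a) = -2 + a (X(a) = a - 2 = -2 + a)
Q(r) = (15 + r)/(2*r) (Q(r) = (15 + r)/((2*r)) = (15 + r)*(1/(2*r)) = (15 + r)/(2*r))
(-710/Q(X(4)))*(3 - 1)**2 = (-710*2*(-2 + 4)/(15 + (-2 + 4)))*(3 - 1)**2 = -710*4/(15 + 2)*2**2 = -710/((1/2)*(1/2)*17)*4 = -710/17/4*4 = -710*4/17*4 = -2840/17*4 = -11360/17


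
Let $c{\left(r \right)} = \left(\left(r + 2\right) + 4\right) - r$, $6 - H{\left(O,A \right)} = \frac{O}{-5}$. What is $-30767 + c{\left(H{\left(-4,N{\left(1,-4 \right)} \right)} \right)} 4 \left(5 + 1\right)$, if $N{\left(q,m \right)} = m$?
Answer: $-30623$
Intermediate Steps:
$H{\left(O,A \right)} = 6 + \frac{O}{5}$ ($H{\left(O,A \right)} = 6 - \frac{O}{-5} = 6 - O \left(- \frac{1}{5}\right) = 6 - - \frac{O}{5} = 6 + \frac{O}{5}$)
$c{\left(r \right)} = 6$ ($c{\left(r \right)} = \left(\left(2 + r\right) + 4\right) - r = \left(6 + r\right) - r = 6$)
$-30767 + c{\left(H{\left(-4,N{\left(1,-4 \right)} \right)} \right)} 4 \left(5 + 1\right) = -30767 + 6 \cdot 4 \left(5 + 1\right) = -30767 + 6 \cdot 4 \cdot 6 = -30767 + 6 \cdot 24 = -30767 + 144 = -30623$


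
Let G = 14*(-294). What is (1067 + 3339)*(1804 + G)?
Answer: -10186672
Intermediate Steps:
G = -4116
(1067 + 3339)*(1804 + G) = (1067 + 3339)*(1804 - 4116) = 4406*(-2312) = -10186672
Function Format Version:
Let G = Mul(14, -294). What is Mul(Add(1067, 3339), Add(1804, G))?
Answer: -10186672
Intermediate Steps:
G = -4116
Mul(Add(1067, 3339), Add(1804, G)) = Mul(Add(1067, 3339), Add(1804, -4116)) = Mul(4406, -2312) = -10186672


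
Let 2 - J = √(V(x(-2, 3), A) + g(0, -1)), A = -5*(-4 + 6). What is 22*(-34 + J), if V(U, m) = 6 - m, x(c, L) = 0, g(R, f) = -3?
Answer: -704 - 22*√13 ≈ -783.32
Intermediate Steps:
A = -10 (A = -5*2 = -10)
J = 2 - √13 (J = 2 - √((6 - 1*(-10)) - 3) = 2 - √((6 + 10) - 3) = 2 - √(16 - 3) = 2 - √13 ≈ -1.6056)
22*(-34 + J) = 22*(-34 + (2 - √13)) = 22*(-32 - √13) = -704 - 22*√13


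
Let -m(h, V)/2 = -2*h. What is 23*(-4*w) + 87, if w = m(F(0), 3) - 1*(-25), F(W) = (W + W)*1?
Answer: -2213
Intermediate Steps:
F(W) = 2*W (F(W) = (2*W)*1 = 2*W)
m(h, V) = 4*h (m(h, V) = -(-4)*h = 4*h)
w = 25 (w = 4*(2*0) - 1*(-25) = 4*0 + 25 = 0 + 25 = 25)
23*(-4*w) + 87 = 23*(-4*25) + 87 = 23*(-100) + 87 = -2300 + 87 = -2213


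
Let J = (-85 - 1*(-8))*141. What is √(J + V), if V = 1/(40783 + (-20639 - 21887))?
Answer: 2*I*√8246024934/1743 ≈ 104.2*I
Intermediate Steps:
J = -10857 (J = (-85 + 8)*141 = -77*141 = -10857)
V = -1/1743 (V = 1/(40783 - 42526) = 1/(-1743) = -1/1743 ≈ -0.00057372)
√(J + V) = √(-10857 - 1/1743) = √(-18923752/1743) = 2*I*√8246024934/1743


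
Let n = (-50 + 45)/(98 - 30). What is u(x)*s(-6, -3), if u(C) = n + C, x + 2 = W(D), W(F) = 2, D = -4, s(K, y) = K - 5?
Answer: 55/68 ≈ 0.80882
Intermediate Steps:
n = -5/68 ≈ -0.073529
s(K, y) = -5 + K
x = 0 (x = -2 + 2 = 0)
u(C) = -5/68 + C
u(x)*s(-6, -3) = (-5/68 + 0)*(-5 - 6) = -5/68*(-11) = 55/68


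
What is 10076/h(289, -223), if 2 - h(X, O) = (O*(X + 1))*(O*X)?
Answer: -2519/1041946872 ≈ -2.4176e-6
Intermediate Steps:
h(X, O) = 2 - X*O**2*(1 + X) (h(X, O) = 2 - O*(X + 1)*O*X = 2 - O*(1 + X)*O*X = 2 - X*O**2*(1 + X))
10076/h(289, -223) = 10076/(2 - 1*289*(-223)**2 - 1*(-223)**2*289**2) = 10076/(2 - 1*289*49729 - 1*49729*83521) = 10076/(2 - 14371681 - 4153415809) = 10076/(-4167787488) = 10076*(-1/4167787488) = -2519/1041946872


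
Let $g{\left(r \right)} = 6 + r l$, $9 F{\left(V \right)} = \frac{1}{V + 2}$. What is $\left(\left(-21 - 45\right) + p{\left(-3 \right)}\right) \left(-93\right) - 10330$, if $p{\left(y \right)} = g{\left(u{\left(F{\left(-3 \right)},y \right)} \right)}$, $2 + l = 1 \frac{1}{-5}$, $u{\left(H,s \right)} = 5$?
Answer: $-3727$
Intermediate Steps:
$F{\left(V \right)} = \frac{1}{9 \left(2 + V\right)}$ ($F{\left(V \right)} = \frac{1}{9 \left(V + 2\right)} = \frac{1}{9 \left(2 + V\right)}$)
$l = - \frac{11}{5}$ ($l = -2 + 1 \frac{1}{-5} = -2 + 1 \left(- \frac{1}{5}\right) = -2 - \frac{1}{5} = - \frac{11}{5} \approx -2.2$)
$g{\left(r \right)} = 6 - \frac{11 r}{5}$ ($g{\left(r \right)} = 6 + r \left(- \frac{11}{5}\right) = 6 - \frac{11 r}{5}$)
$p{\left(y \right)} = -5$ ($p{\left(y \right)} = 6 - 11 = -5$)
$\left(\left(-21 - 45\right) + p{\left(-3 \right)}\right) \left(-93\right) - 10330 = \left(\left(-21 - 45\right) - 5\right) \left(-93\right) - 10330 = \left(-66 - 5\right) \left(-93\right) - 10330 = \left(-71\right) \left(-93\right) - 10330 = 6603 - 10330 = -3727$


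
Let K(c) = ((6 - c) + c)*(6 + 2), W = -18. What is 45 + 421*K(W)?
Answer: 20253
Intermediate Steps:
K(c) = 48 (K(c) = 6*8 = 48)
45 + 421*K(W) = 45 + 421*48 = 45 + 20208 = 20253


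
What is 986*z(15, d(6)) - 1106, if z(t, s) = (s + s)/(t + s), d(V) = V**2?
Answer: 286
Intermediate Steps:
z(t, s) = 2*s/(s + t) (z(t, s) = (2*s)/(s + t) = 2*s/(s + t))
986*z(15, d(6)) - 1106 = 986*(2*6**2/(6**2 + 15)) - 1106 = 986*(2*36/(36 + 15)) - 1106 = 986*(2*36/51) - 1106 = 986*(2*36*(1/51)) - 1106 = 986*(24/17) - 1106 = 1392 - 1106 = 286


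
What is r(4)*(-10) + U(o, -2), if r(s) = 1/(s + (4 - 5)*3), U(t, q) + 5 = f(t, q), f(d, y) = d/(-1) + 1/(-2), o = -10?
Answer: -11/2 ≈ -5.5000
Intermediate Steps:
f(d, y) = -1/2 - d (f(d, y) = d*(-1) + 1*(-1/2) = -d - 1/2 = -1/2 - d)
U(t, q) = -11/2 - t (U(t, q) = -5 + (-1/2 - t) = -11/2 - t)
r(s) = 1/(-3 + s) (r(s) = 1/(s - 1*3) = 1/(s - 3) = 1/(-3 + s))
r(4)*(-10) + U(o, -2) = -10/(-3 + 4) + (-11/2 - 1*(-10)) = -10/1 + (-11/2 + 10) = 1*(-10) + 9/2 = -10 + 9/2 = -11/2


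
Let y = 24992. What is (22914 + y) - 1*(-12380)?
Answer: 60286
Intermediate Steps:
(22914 + y) - 1*(-12380) = (22914 + 24992) - 1*(-12380) = 47906 + 12380 = 60286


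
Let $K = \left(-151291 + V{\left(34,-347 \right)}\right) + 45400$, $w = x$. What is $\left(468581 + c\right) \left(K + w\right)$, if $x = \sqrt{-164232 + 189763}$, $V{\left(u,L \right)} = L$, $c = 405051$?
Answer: $-92812916416 + 9609952 \sqrt{211} \approx -9.2673 \cdot 10^{10}$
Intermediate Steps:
$x = 11 \sqrt{211}$ ($x = \sqrt{25531} = 11 \sqrt{211} \approx 159.78$)
$w = 11 \sqrt{211} \approx 159.78$
$K = -106238$ ($K = \left(-151291 - 347\right) + 45400 = -151638 + 45400 = -106238$)
$\left(468581 + c\right) \left(K + w\right) = \left(468581 + 405051\right) \left(-106238 + 11 \sqrt{211}\right) = 873632 \left(-106238 + 11 \sqrt{211}\right) = -92812916416 + 9609952 \sqrt{211}$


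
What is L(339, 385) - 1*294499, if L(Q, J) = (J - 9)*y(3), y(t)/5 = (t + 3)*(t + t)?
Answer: -226819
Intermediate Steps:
y(t) = 10*t*(3 + t) (y(t) = 5*((t + 3)*(t + t)) = 5*((3 + t)*(2*t)) = 5*(2*t*(3 + t)) = 10*t*(3 + t))
L(Q, J) = -1620 + 180*J (L(Q, J) = (J - 9)*(10*3*(3 + 3)) = (-9 + J)*(10*3*6) = (-9 + J)*180 = -1620 + 180*J)
L(339, 385) - 1*294499 = (-1620 + 180*385) - 1*294499 = (-1620 + 69300) - 294499 = 67680 - 294499 = -226819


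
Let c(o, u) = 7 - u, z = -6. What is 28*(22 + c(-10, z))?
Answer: 980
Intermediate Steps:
28*(22 + c(-10, z)) = 28*(22 + (7 - 1*(-6))) = 28*(22 + (7 + 6)) = 28*(22 + 13) = 28*35 = 980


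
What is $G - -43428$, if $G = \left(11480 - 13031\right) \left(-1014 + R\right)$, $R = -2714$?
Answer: $5825556$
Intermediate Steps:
$G = 5782128$ ($G = \left(11480 - 13031\right) \left(-1014 - 2714\right) = \left(-1551\right) \left(-3728\right) = 5782128$)
$G - -43428 = 5782128 - -43428 = 5782128 + 43428 = 5825556$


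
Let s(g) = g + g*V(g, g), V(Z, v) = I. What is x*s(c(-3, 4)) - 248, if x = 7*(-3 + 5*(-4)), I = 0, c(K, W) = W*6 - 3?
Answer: -3629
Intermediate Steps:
c(K, W) = -3 + 6*W (c(K, W) = 6*W - 3 = -3 + 6*W)
V(Z, v) = 0
x = -161 (x = 7*(-3 - 20) = 7*(-23) = -161)
s(g) = g (s(g) = g + g*0 = g + 0 = g)
x*s(c(-3, 4)) - 248 = -161*(-3 + 6*4) - 248 = -161*(-3 + 24) - 248 = -161*21 - 248 = -3381 - 248 = -3629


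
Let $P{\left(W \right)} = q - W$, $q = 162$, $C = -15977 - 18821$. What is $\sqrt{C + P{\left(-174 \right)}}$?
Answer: $i \sqrt{34462} \approx 185.64 i$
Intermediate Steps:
$C = -34798$
$P{\left(W \right)} = 162 - W$
$\sqrt{C + P{\left(-174 \right)}} = \sqrt{-34798 + \left(162 - -174\right)} = \sqrt{-34798 + \left(162 + 174\right)} = \sqrt{-34798 + 336} = \sqrt{-34462} = i \sqrt{34462}$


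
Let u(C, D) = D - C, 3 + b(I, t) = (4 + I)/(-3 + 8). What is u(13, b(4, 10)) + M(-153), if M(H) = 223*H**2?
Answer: 26100963/5 ≈ 5.2202e+6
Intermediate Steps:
b(I, t) = -11/5 + I/5 (b(I, t) = -3 + (4 + I)/(-3 + 8) = -3 + (4 + I)/5 = -3 + (4 + I)*(1/5) = -3 + (4/5 + I/5) = -11/5 + I/5)
u(13, b(4, 10)) + M(-153) = ((-11/5 + (1/5)*4) - 1*13) + 223*(-153)**2 = ((-11/5 + 4/5) - 13) + 223*23409 = (-7/5 - 13) + 5220207 = -72/5 + 5220207 = 26100963/5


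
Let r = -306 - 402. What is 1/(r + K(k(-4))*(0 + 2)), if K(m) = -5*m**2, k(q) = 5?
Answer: -1/958 ≈ -0.0010438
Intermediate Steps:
r = -708
1/(r + K(k(-4))*(0 + 2)) = 1/(-708 + (-5*5**2)*(0 + 2)) = 1/(-708 - 5*25*2) = 1/(-708 - 125*2) = 1/(-708 - 250) = 1/(-958) = -1/958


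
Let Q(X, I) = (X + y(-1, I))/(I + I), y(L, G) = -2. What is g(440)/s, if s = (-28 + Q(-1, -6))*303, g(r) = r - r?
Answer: 0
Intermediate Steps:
g(r) = 0
Q(X, I) = (-2 + X)/(2*I) (Q(X, I) = (X - 2)/(I + I) = (-2 + X)/((2*I)) = (-2 + X)*(1/(2*I)) = (-2 + X)/(2*I))
s = -33633/4 (s = (-28 + (1/2)*(-2 - 1)/(-6))*303 = (-28 + (1/2)*(-1/6)*(-3))*303 = (-28 + 1/4)*303 = -111/4*303 = -33633/4 ≈ -8408.3)
g(440)/s = 0/(-33633/4) = 0*(-4/33633) = 0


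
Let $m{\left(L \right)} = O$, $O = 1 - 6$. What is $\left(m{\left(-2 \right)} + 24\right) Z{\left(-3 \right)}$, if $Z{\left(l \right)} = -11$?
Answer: $-209$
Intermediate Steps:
$O = -5$ ($O = 1 - 6 = -5$)
$m{\left(L \right)} = -5$
$\left(m{\left(-2 \right)} + 24\right) Z{\left(-3 \right)} = \left(-5 + 24\right) \left(-11\right) = 19 \left(-11\right) = -209$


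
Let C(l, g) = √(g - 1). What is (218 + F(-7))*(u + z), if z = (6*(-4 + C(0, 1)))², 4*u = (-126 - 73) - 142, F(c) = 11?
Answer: 449527/4 ≈ 1.1238e+5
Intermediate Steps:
C(l, g) = √(-1 + g)
u = -341/4 (u = ((-126 - 73) - 142)/4 = (-199 - 142)/4 = (¼)*(-341) = -341/4 ≈ -85.250)
z = 576 (z = (6*(-4 + √(-1 + 1)))² = (6*(-4 + √0))² = (6*(-4 + 0))² = (6*(-4))² = (-24)² = 576)
(218 + F(-7))*(u + z) = (218 + 11)*(-341/4 + 576) = 229*(1963/4) = 449527/4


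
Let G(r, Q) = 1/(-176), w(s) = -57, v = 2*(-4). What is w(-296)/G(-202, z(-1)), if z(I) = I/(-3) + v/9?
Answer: 10032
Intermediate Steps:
v = -8
z(I) = -8/9 - I/3 (z(I) = I/(-3) - 8/9 = I*(-⅓) - 8*⅑ = -I/3 - 8/9 = -8/9 - I/3)
G(r, Q) = -1/176
w(-296)/G(-202, z(-1)) = -57/(-1/176) = -57*(-176) = 10032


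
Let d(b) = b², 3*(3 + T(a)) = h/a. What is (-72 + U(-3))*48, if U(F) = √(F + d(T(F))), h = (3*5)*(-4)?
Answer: -3456 + 16*√94 ≈ -3300.9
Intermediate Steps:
h = -60 (h = 15*(-4) = -60)
T(a) = -3 - 20/a (T(a) = -3 + (-60/a)/3 = -3 - 20/a)
U(F) = √(F + (-3 - 20/F)²)
(-72 + U(-3))*48 = (-72 + √(9 - 3 + 120/(-3) + 400/(-3)²))*48 = (-72 + √(9 - 3 + 120*(-⅓) + 400*(⅑)))*48 = (-72 + √(9 - 3 - 40 + 400/9))*48 = (-72 + √(94/9))*48 = (-72 + √94/3)*48 = -3456 + 16*√94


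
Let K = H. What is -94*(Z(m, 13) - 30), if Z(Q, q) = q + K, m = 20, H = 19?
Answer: -188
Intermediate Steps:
K = 19
Z(Q, q) = 19 + q (Z(Q, q) = q + 19 = 19 + q)
-94*(Z(m, 13) - 30) = -94*((19 + 13) - 30) = -94*(32 - 30) = -94*2 = -188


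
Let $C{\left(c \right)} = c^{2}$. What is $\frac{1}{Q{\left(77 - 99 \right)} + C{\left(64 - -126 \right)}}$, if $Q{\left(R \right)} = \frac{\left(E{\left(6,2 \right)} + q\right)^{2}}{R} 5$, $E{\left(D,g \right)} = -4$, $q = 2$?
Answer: $\frac{11}{397090} \approx 2.7702 \cdot 10^{-5}$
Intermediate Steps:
$Q{\left(R \right)} = \frac{20}{R}$ ($Q{\left(R \right)} = \frac{\left(-4 + 2\right)^{2}}{R} 5 = \frac{\left(-2\right)^{2}}{R} 5 = \frac{4}{R} 5 = \frac{20}{R}$)
$\frac{1}{Q{\left(77 - 99 \right)} + C{\left(64 - -126 \right)}} = \frac{1}{\frac{20}{77 - 99} + \left(64 - -126\right)^{2}} = \frac{1}{\frac{20}{77 - 99} + \left(64 + 126\right)^{2}} = \frac{1}{\frac{20}{-22} + 190^{2}} = \frac{1}{20 \left(- \frac{1}{22}\right) + 36100} = \frac{1}{- \frac{10}{11} + 36100} = \frac{1}{\frac{397090}{11}} = \frac{11}{397090}$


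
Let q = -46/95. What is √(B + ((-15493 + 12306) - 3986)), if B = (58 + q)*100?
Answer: I*√513133/19 ≈ 37.702*I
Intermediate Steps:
q = -46/95 (q = -46*1/95 = -46/95 ≈ -0.48421)
B = 109280/19 (B = (58 - 46/95)*100 = (5464/95)*100 = 109280/19 ≈ 5751.6)
√(B + ((-15493 + 12306) - 3986)) = √(109280/19 + ((-15493 + 12306) - 3986)) = √(109280/19 + (-3187 - 3986)) = √(109280/19 - 7173) = √(-27007/19) = I*√513133/19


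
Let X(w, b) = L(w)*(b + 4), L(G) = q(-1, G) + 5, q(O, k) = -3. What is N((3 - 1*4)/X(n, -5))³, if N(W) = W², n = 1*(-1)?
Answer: 1/64 ≈ 0.015625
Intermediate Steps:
L(G) = 2 (L(G) = -3 + 5 = 2)
n = -1
X(w, b) = 8 + 2*b (X(w, b) = 2*(b + 4) = 2*(4 + b) = 8 + 2*b)
N((3 - 1*4)/X(n, -5))³ = (((3 - 1*4)/(8 + 2*(-5)))²)³ = (((3 - 4)/(8 - 10))²)³ = ((-1/(-2))²)³ = ((-1*(-½))²)³ = ((½)²)³ = (¼)³ = 1/64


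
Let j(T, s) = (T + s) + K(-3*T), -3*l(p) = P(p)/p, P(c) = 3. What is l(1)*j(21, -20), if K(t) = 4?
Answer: -5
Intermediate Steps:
l(p) = -1/p
j(T, s) = 4 + T + s (j(T, s) = (T + s) + 4 = 4 + T + s)
l(1)*j(21, -20) = (-1/1)*(4 + 21 - 20) = -1*1*5 = -1*5 = -5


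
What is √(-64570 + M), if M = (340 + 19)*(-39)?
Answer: I*√78571 ≈ 280.31*I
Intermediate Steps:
M = -14001 (M = 359*(-39) = -14001)
√(-64570 + M) = √(-64570 - 14001) = √(-78571) = I*√78571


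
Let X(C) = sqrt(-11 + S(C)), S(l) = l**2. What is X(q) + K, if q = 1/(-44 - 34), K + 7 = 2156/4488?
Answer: -665/102 + I*sqrt(66923)/78 ≈ -6.5196 + 3.3166*I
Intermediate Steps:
K = -665/102 (K = -7 + 2156/4488 = -7 + 2156*(1/4488) = -7 + 49/102 = -665/102 ≈ -6.5196)
q = -1/78 (q = 1/(-78) = -1/78 ≈ -0.012821)
X(C) = sqrt(-11 + C**2)
X(q) + K = sqrt(-11 + (-1/78)**2) - 665/102 = sqrt(-11 + 1/6084) - 665/102 = sqrt(-66923/6084) - 665/102 = I*sqrt(66923)/78 - 665/102 = -665/102 + I*sqrt(66923)/78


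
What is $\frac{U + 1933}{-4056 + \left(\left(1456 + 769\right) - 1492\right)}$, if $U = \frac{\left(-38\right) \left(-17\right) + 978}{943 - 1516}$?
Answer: $- \frac{1105985}{1904079} \approx -0.58085$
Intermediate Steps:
$U = - \frac{1624}{573}$ ($U = \frac{646 + 978}{-573} = 1624 \left(- \frac{1}{573}\right) = - \frac{1624}{573} \approx -2.8342$)
$\frac{U + 1933}{-4056 + \left(\left(1456 + 769\right) - 1492\right)} = \frac{- \frac{1624}{573} + 1933}{-4056 + \left(\left(1456 + 769\right) - 1492\right)} = \frac{1105985}{573 \left(-4056 + \left(2225 - 1492\right)\right)} = \frac{1105985}{573 \left(-4056 + 733\right)} = \frac{1105985}{573 \left(-3323\right)} = \frac{1105985}{573} \left(- \frac{1}{3323}\right) = - \frac{1105985}{1904079}$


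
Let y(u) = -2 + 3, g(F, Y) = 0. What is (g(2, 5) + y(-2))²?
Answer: 1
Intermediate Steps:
y(u) = 1
(g(2, 5) + y(-2))² = (0 + 1)² = 1² = 1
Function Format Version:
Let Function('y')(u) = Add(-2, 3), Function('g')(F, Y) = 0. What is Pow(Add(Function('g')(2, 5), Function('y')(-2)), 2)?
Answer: 1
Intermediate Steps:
Function('y')(u) = 1
Pow(Add(Function('g')(2, 5), Function('y')(-2)), 2) = Pow(Add(0, 1), 2) = Pow(1, 2) = 1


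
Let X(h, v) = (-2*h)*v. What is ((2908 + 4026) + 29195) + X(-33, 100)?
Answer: 42729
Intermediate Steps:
X(h, v) = -2*h*v
((2908 + 4026) + 29195) + X(-33, 100) = ((2908 + 4026) + 29195) - 2*(-33)*100 = (6934 + 29195) + 6600 = 36129 + 6600 = 42729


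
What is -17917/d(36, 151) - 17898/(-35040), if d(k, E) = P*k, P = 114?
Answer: -607849/157680 ≈ -3.8550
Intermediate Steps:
d(k, E) = 114*k
-17917/d(36, 151) - 17898/(-35040) = -17917/(114*36) - 17898/(-35040) = -17917/4104 - 17898*(-1/35040) = -17917*1/4104 + 2983/5840 = -943/216 + 2983/5840 = -607849/157680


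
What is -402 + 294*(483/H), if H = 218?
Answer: 27183/109 ≈ 249.39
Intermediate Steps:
-402 + 294*(483/H) = -402 + 294*(483/218) = -402 + 71001/109 = 27183/109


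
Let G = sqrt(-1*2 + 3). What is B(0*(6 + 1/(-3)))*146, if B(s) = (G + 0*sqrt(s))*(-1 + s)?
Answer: -146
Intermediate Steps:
G = 1 (G = sqrt(-2 + 3) = sqrt(1) = 1)
B(s) = -1 + s (B(s) = (1 + 0*sqrt(s))*(-1 + s) = (1 + 0)*(-1 + s) = 1*(-1 + s) = -1 + s)
B(0*(6 + 1/(-3)))*146 = (-1 + 0*(6 + 1/(-3)))*146 = (-1 + 0*(6 - 1/3))*146 = (-1 + 0*(17/3))*146 = (-1 + 0)*146 = -1*146 = -146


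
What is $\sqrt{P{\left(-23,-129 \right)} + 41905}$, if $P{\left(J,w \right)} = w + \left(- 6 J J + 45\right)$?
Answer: $\sqrt{38647} \approx 196.59$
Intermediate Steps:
$P{\left(J,w \right)} = 45 + w - 6 J^{2}$ ($P{\left(J,w \right)} = w - \left(-45 + 6 J^{2}\right) = 45 + w - 6 J^{2}$)
$\sqrt{P{\left(-23,-129 \right)} + 41905} = \sqrt{\left(45 - 129 - 6 \left(-23\right)^{2}\right) + 41905} = \sqrt{\left(45 - 129 - 3174\right) + 41905} = \sqrt{-3258 + 41905} = \sqrt{38647}$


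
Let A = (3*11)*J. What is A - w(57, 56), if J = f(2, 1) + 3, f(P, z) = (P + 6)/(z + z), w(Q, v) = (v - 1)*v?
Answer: -2849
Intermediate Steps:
w(Q, v) = v*(-1 + v) (w(Q, v) = (-1 + v)*v = v*(-1 + v))
f(P, z) = (6 + P)/(2*z) (f(P, z) = (6 + P)/((2*z)) = (6 + P)*(1/(2*z)) = (6 + P)/(2*z))
J = 7 (J = (1/2)*(6 + 2)/1 + 3 = (1/2)*1*8 + 3 = 4 + 3 = 7)
A = 231 (A = (3*11)*7 = 33*7 = 231)
A - w(57, 56) = 231 - 56*(-1 + 56) = 231 - 56*55 = 231 - 1*3080 = 231 - 3080 = -2849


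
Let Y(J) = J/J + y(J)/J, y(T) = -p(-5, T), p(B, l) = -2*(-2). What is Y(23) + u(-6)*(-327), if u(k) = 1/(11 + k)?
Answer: -7426/115 ≈ -64.574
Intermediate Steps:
p(B, l) = 4
y(T) = -4 (y(T) = -1*4 = -4)
Y(J) = 1 - 4/J (Y(J) = J/J - 4/J = 1 - 4/J)
Y(23) + u(-6)*(-327) = (-4 + 23)/23 - 327/(11 - 6) = (1/23)*19 - 327/5 = 19/23 + (1/5)*(-327) = 19/23 - 327/5 = -7426/115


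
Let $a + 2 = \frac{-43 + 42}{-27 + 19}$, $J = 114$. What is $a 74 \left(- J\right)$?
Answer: $\frac{31635}{2} \approx 15818.0$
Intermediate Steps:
$a = - \frac{15}{8}$ ($a = -2 + \frac{-43 + 42}{-27 + 19} = -2 - \frac{1}{-8} = -2 - - \frac{1}{8} = -2 + \frac{1}{8} = - \frac{15}{8} \approx -1.875$)
$a 74 \left(- J\right) = \left(- \frac{15}{8}\right) 74 \left(\left(-1\right) 114\right) = \left(- \frac{555}{4}\right) \left(-114\right) = \frac{31635}{2}$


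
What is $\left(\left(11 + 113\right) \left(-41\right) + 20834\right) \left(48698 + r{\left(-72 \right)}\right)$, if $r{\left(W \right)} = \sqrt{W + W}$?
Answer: $766993500 + 189000 i \approx 7.6699 \cdot 10^{8} + 1.89 \cdot 10^{5} i$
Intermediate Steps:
$r{\left(W \right)} = \sqrt{2} \sqrt{W}$ ($r{\left(W \right)} = \sqrt{2 W} = \sqrt{2} \sqrt{W}$)
$\left(\left(11 + 113\right) \left(-41\right) + 20834\right) \left(48698 + r{\left(-72 \right)}\right) = \left(\left(11 + 113\right) \left(-41\right) + 20834\right) \left(48698 + \sqrt{2} \sqrt{-72}\right) = \left(124 \left(-41\right) + 20834\right) \left(48698 + \sqrt{2} \cdot 6 i \sqrt{2}\right) = \left(-5084 + 20834\right) \left(48698 + 12 i\right) = 15750 \left(48698 + 12 i\right) = 766993500 + 189000 i$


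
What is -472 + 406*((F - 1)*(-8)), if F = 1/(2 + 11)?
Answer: 32840/13 ≈ 2526.2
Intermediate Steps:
F = 1/13 ≈ 0.076923
-472 + 406*((F - 1)*(-8)) = -472 + 406*((1/13 - 1)*(-8)) = -472 + 406*(-12/13*(-8)) = -472 + 406*(96/13) = -472 + 38976/13 = 32840/13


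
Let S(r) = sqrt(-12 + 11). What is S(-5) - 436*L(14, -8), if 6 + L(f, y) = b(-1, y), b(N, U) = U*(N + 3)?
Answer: 9592 + I ≈ 9592.0 + 1.0*I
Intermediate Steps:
b(N, U) = U*(3 + N)
L(f, y) = -6 + 2*y (L(f, y) = -6 + y*(3 - 1) = -6 + y*2 = -6 + 2*y)
S(r) = I (S(r) = sqrt(-1) = I)
S(-5) - 436*L(14, -8) = I - 436*(-6 + 2*(-8)) = I - 436*(-6 - 16) = I - 436*(-22) = I + 9592 = 9592 + I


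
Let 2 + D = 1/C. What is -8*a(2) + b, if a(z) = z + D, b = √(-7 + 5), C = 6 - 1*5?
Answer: -8 + I*√2 ≈ -8.0 + 1.4142*I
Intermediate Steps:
C = 1 (C = 6 - 5 = 1)
b = I*√2 (b = √(-2) = I*√2 ≈ 1.4142*I)
D = -1 (D = -2 + 1/1 = -2 + 1 = -1)
a(z) = -1 + z (a(z) = z - 1 = -1 + z)
-8*a(2) + b = -8*(-1 + 2) + I*√2 = -8*1 + I*√2 = -8 + I*√2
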